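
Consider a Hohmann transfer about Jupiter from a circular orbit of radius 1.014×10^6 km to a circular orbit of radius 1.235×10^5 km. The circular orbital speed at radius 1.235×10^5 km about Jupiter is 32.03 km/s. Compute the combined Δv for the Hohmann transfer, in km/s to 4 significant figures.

Δv = 16.71 km/s

From the circular-orbit relation v² = μ/r at r = 1.235×10^5 km: μ = v²r = (32.03)² × 1.235×10^5 = 1.26701×10^8 km³/s².
The Hohmann ellipse has a_t = (r₁ + r₂)/2 = 5.6875×10^5 km.
Circular speed at r₁: v₁ = √(μ/r₁) = √(1.26701×10^8/1.014×10^6) = 11.178 km/s.
Transfer-orbit speed at r₁ (vis-viva): v_a = √[μ(2/r₁ − 1/a_t)] = 5.2089 km/s.
First burn Δv₁ = |v_a − v₁| = 5.969 km/s.
Circular speed at r₂: v₂ = √(μ/r₂) = 32.03 km/s.
Transfer-orbit speed at r₂: v_p = √[μ(2/r₂ − 1/a_t)] = 42.77 km/s.
Second burn Δv₂ = |v₂ − v_p| = 10.74 km/s.
Δv = Δv₁ + Δv₂ = 5.969 + 10.74 = 16.71 km/s.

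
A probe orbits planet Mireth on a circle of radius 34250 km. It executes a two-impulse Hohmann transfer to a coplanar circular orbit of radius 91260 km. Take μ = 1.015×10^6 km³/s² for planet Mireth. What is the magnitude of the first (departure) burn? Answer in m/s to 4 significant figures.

Δv₁ = 1121 m/s

The Hohmann ellipse has a_t = (r₁ + r₂)/2 = 62755 km.
Circular speed at r = 34250 km: v_c = √(μ/r) = 5.444 km/s.
Transfer-orbit speed at the same r (vis-viva, a = a_t): v_t = √[μ(2/r − 1/a_t)] = 6.565 km/s.
Δv₁ = |v_t − v_c| = |6.565 − 5.444| = 1.121 km/s.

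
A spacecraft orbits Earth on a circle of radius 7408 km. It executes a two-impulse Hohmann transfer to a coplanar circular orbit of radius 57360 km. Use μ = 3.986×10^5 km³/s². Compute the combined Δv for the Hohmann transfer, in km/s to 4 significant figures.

The Hohmann ellipse has a_t = (r₁ + r₂)/2 = 32384 km.
Circular speed at r₁: v₁ = √(μ/r₁) = √(3.986×10^5/7408) = 7.335 km/s.
Transfer-orbit speed at r₁ (vis-viva): v_p = √[μ(2/r₁ − 1/a_t)] = 9.762 km/s.
First burn Δv₁ = |v_p − v₁| = 2.427 km/s.
Circular speed at r₂: v₂ = √(μ/r₂) = 2.636 km/s.
Transfer-orbit speed at r₂: v_a = √[μ(2/r₂ − 1/a_t)] = 1.261 km/s.
Second burn Δv₂ = |v₂ − v_a| = 1.375 km/s.
Δv = Δv₁ + Δv₂ = 2.427 + 1.375 = 3.802 km/s.

Δv = 3.802 km/s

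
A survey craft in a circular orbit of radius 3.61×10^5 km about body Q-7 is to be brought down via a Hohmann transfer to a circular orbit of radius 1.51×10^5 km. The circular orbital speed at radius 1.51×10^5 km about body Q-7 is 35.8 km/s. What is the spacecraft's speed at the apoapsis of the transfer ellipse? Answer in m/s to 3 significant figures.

From the circular-orbit relation v² = μ/r at r = 1.51×10^5 km: μ = v²r = (35.8)² × 1.51×10^5 = 1.93528×10^8 km³/s².
The Hohmann ellipse has a_t = (r₁ + r₂)/2 = 2.560×10^5 km.
The apoapsis of the transfer ellipse is at r = 3.610×10^5 km.
From the vis-viva equation, v = √[μ(2/r − 1/a_t)] = 17.78 km/s.

v = 17800 m/s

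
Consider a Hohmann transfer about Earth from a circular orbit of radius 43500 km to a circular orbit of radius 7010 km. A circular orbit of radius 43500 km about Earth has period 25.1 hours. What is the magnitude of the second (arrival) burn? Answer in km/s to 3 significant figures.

Δv₂ = 2.35 km/s

From Kepler's third law T² = 4π²r³/μ at r = 43500 km, T = 25.1 hours = 25.1 × 3600 s = 90360 s: μ = 4π²r³/T² = 3.97993×10^5 km³/s².
Semi-major axis of the transfer orbit: a_t = (43500 + 7010)/2 = 25255 km.
On the circular orbit at r = 7010 km, v_c = √(μ/r) = 7.535 km/s.
Vis-viva on the transfer ellipse at r = 7010 km gives v_t = √[μ(2/r − 1/a_t)] = 9.889 km/s.
Δv₂ = |v_t − v_c| = |9.889 − 7.535| = 2.354 km/s.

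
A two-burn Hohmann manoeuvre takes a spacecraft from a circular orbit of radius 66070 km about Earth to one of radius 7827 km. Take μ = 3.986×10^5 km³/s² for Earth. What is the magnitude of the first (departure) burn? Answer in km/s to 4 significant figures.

Δv₁ = 1.326 km/s

Semi-major axis of the transfer orbit: a_t = (66070 + 7827)/2 = 36948.5 km.
Circular speed at r = 66070 km: v_c = √(μ/r) = 2.456 km/s.
Vis-viva on the transfer ellipse at r = 66070 km gives v_t = √[μ(2/r − 1/a_t)] = 1.130 km/s.
Δv₁ = |v_t − v_c| = |1.130 − 2.456| = 1.326 km/s.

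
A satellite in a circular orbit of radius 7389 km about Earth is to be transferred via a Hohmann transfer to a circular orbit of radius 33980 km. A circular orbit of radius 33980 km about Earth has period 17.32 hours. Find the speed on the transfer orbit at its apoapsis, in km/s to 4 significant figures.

v = 2.047 km/s

From Kepler's third law T² = 4π²r³/μ at r = 33980 km, T = 17.32 hours = 17.32 × 3600 s = 62352 s: μ = 4π²r³/T² = 3.98409×10^5 km³/s².
Semi-major axis of the transfer orbit: a_t = (7389 + 33980)/2 = 20684.5 km.
The apoapsis of the transfer ellipse is at r = 33980 km.
Vis-viva: v = √[μ(2/r − 1/a_t)] = √[3.98409×10^5 × (2/33980 − 1/20684.5)] = 2.047 km/s.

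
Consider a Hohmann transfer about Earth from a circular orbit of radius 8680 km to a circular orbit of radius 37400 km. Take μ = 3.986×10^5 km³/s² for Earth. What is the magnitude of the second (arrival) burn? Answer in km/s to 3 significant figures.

Semi-major axis of the transfer orbit: a_t = (8680 + 37400)/2 = 23040 km.
Circular speed at r = 37400 km: v_c = √(μ/r) = 3.265 km/s.
Transfer-orbit speed at the same r (vis-viva, a = a_t): v_t = √[μ(2/r − 1/a_t)] = 2.004 km/s.
Δv₂ = |v_t − v_c| = |2.004 − 3.265| = 1.261 km/s.

Δv₂ = 1.26 km/s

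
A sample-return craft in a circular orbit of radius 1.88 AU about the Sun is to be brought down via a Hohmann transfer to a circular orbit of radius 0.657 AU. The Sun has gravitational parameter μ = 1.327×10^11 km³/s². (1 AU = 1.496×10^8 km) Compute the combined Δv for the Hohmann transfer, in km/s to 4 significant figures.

In km: r₁ = 1.88 × 1.496×10^8 = 2.81248×10^8 km; r₂ = 0.657 × 1.496×10^8 = 9.82872×10^7 km.
Transfer-ellipse semi-major axis a_t = (r₁ + r₂)/2 = (2.81248×10^8 + 9.82872×10^7)/2 = 1.897676×10^8 km.
At r₁ the circular-orbit speed is v₁ = √(μ/r₁) = 21.7215 km/s.
On the transfer ellipse at r₁, vis-viva gives v_a = √[μ(2/r₁ − 1/a_t)] = 15.6325 km/s.
First burn Δv₁ = |v_a − v₁| = 6.089 km/s.
At r₂, v₂ = √(μ/r₂) = 36.744 km/s.
Transfer-orbit speed at r₂: v_p = √[μ(2/r₂ − 1/a_t)] = 44.732 km/s.
Second burn Δv₂ = |v₂ − v_p| = 7.988 km/s.
Total Δv = Δv₁ + Δv₂ = 14.08 km/s.

Δv = 14.08 km/s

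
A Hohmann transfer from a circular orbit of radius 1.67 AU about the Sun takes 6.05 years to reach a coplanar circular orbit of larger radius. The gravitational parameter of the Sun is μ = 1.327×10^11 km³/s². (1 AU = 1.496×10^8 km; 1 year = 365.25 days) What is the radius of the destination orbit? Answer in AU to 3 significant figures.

r₂ = 8.87 AU

In km: r₁ = 1.67 × 1.496×10^8 = 2.49832×10^8 km.
Transfer time t = 6.05 years × 365.25 × 86400 s = 1.9092348×10^8 s, and t = π√(a_t³/μ).
So a_t = (μ t²/π²)^(1/3) = (1.327×10^11 × (1.9092348×10^8)² / π²)^(1/3) = 7.8843×10^8 km.
Since a_t = (r₁ + r₂)/2, r₂ = 2a_t − r₁ = 2×7.8843×10^8 − 2.49832×10^8 = 1.327028×10^9 km.
In AU: r₂ = 1.327028×10^9 / 1.496×10^8 = 8.87 AU.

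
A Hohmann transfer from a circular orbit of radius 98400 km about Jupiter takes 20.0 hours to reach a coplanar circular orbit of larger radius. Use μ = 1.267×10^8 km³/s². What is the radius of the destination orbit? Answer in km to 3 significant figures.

r₂ = 7.12×10^5 km

Transfer time t = 20.0 hours = 72000 s, and t = π√(a_t³/μ).
So a_t = (μ t²/π²)^(1/3) = (1.267×10^8 × (72000)² / π²)^(1/3) = 4.0524×10^5 km.
Since a_t = (r₁ + r₂)/2, r₂ = 2a_t − r₁ = 2×4.0524×10^5 − 98400 = 7.1208×10^5 km.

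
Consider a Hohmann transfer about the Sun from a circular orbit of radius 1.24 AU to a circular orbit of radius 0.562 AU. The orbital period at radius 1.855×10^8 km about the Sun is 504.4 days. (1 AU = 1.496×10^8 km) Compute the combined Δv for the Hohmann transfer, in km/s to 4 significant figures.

From Kepler's third law T² = 4π²r³/μ at r = 1.855×10^8 km, T = 504.4 days = 504.4 × 86400 s = 4.358016×10^7 s: μ = 4π²r³/T² = 1.32683×10^11 km³/s².
In km: r₁ = 1.24 × 1.496×10^8 = 1.85504×10^8 km; r₂ = 0.562 × 1.496×10^8 = 8.40752×10^7 km.
The Hohmann ellipse has a_t = (r₁ + r₂)/2 = 1.347896×10^8 km.
At r₁ the circular-orbit speed is v₁ = √(μ/r₁) = 26.744 km/s.
On the transfer ellipse at r₁, vis-viva equation gives v_a = √[μ(2/r₁ − 1/a_t)] = 21.122 km/s.
First burn Δv₁ = |v_a − v₁| = 5.622 km/s.
Circular speed at r₂: v₂ = √(μ/r₂) = 39.726 km/s.
Transfer-orbit speed at r₂: v_p = √[μ(2/r₂ − 1/a_t)] = 46.604 km/s.
Second burn Δv₂ = |v₂ − v_p| = 6.878 km/s.
Total Δv = Δv₁ + Δv₂ = 12.50 km/s.

Δv = 12.50 km/s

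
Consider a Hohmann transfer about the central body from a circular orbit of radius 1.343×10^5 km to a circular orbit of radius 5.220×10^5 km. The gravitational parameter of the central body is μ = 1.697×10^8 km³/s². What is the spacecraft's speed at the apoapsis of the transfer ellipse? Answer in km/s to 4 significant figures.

v = 11.53 km/s

Semi-major axis of the transfer orbit: a_t = (1.343×10^5 + 5.220×10^5)/2 = 3.2815×10^5 km.
The apoapsis of the transfer ellipse is at r = 5.220×10^5 km.
From the vis-viva equation, v = √[μ(2/r − 1/a_t)] = 11.53 km/s.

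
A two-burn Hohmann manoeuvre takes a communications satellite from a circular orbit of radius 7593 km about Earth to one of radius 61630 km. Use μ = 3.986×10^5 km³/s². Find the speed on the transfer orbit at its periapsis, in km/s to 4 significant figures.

Transfer-ellipse semi-major axis a_t = (r₁ + r₂)/2 = (7593 + 61630)/2 = 34611.5 km.
The periapsis of the transfer ellipse is at r = 7593 km.
From the vis-viva equation, v = √[μ(2/r − 1/a_t)] = 9.668 km/s.

v = 9.668 km/s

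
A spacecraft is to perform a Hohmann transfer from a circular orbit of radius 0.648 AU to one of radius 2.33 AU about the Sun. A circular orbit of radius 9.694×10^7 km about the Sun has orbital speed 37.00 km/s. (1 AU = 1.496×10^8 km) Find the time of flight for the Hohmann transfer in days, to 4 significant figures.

t = 331.8 days

From the circular-orbit relation v² = μ/r at r = 9.694×10^7 km: μ = v²r = (37.00)² × 9.694×10^7 = 1.32711×10^11 km³/s².
In km: r₁ = 0.648 × 1.496×10^8 = 9.69408×10^7 km; r₂ = 2.33 × 1.496×10^8 = 3.48568×10^8 km.
Transfer-ellipse semi-major axis a_t = (r₁ + r₂)/2 = (9.69408×10^7 + 3.48568×10^8)/2 = 2.227544×10^8 km.
Half the transfer-orbit period gives t = π√(a_t³/μ) = 2.867×10^7 s.
Converting: 2.867×10^7 s ÷ 86400 s/day = 331.8 days.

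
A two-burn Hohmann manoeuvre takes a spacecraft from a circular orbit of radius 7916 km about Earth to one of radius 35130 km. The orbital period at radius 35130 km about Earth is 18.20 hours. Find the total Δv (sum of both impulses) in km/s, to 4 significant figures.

From Kepler's third law T² = 4π²r³/μ at r = 35130 km, T = 18.20 hours = 18.20 × 3600 s = 65520 s: μ = 4π²r³/T² = 3.98700×10^5 km³/s².
Transfer-ellipse semi-major axis a_t = (r₁ + r₂)/2 = (7916 + 35130)/2 = 21523 km.
Circular speed at r₁: v₁ = √(μ/r₁) = √(3.98700×10^5/7916) = 7.097 km/s.
Transfer-orbit speed at r₁ (vis-viva): v_p = √[μ(2/r₁ − 1/a_t)] = 9.067 km/s.
First burn Δv₁ = |v_p − v₁| = 1.970 km/s.
Circular speed at r₂: v₂ = √(μ/r₂) = 3.369 km/s.
Transfer-orbit speed at r₂: v_a = √[μ(2/r₂ − 1/a_t)] = 2.043 km/s.
Second burn Δv₂ = |v₂ − v_a| = 1.326 km/s.
Δv = Δv₁ + Δv₂ = 1.970 + 1.326 = 3.296 km/s.

Δv = 3.296 km/s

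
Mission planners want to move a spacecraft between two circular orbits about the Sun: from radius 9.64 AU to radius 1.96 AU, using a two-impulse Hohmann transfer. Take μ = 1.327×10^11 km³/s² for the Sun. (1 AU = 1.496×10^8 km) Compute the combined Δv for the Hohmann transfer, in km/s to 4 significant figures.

In km: r₁ = 9.64 × 1.496×10^8 = 1.442144×10^9 km; r₂ = 1.96 × 1.496×10^8 = 2.93216×10^8 km.
Semi-major axis of the transfer orbit: a_t = (1.442144×10^9 + 2.93216×10^8)/2 = 8.6768×10^8 km.
Circular speed at r₁: v₁ = √(μ/r₁) = √(1.327×10^11/1.442144×10^9) = 9.592 km/s.
Transfer-orbit speed at r₁ (vis-viva equation): v_a = √[μ(2/r₁ − 1/a_t)] = 5.576 km/s.
First burn Δv₁ = |v_a − v₁| = 4.016 km/s.
Circular speed at r₂: v₂ = √(μ/r₂) = 21.2736 km/s.
Transfer-orbit speed at r₂: v_p = √[μ(2/r₂ − 1/a_t)] = 27.4262 km/s.
Second burn Δv₂ = |v₂ − v_p| = 6.153 km/s.
Δv = Δv₁ + Δv₂ = 4.016 + 6.153 = 10.17 km/s.

Δv = 10.17 km/s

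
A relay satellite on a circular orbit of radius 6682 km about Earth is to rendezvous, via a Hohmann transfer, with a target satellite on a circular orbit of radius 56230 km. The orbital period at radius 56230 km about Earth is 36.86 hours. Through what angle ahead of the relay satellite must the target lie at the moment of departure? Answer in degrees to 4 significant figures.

From Kepler's third law T² = 4π²r³/μ at r = 56230 km, T = 36.86 hours = 36.86 × 3600 s = 1.32696×10^5 s: μ = 4π²r³/T² = 3.98610×10^5 km³/s².
Semi-major axis of the transfer orbit: a_t = (6682 + 56230)/2 = 31456 km.
Transfer time t = π√(a_t³/μ) = 27761 s.
The target's mean motion on its circular orbit is ω₂ = √(μ/r₂³) = 4.7350×10^-5 rad/s.
Angle swept by the target during transfer: ω₂·t = 1.31448 rad = 75.31°.
Arrival is 180° from departure on the ellipse, so φ = 180° − 75.31° = 104.7°.

φ = 104.7°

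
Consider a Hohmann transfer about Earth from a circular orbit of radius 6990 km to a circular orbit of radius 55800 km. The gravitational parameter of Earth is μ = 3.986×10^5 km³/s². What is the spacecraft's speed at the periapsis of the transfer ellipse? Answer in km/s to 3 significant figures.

Semi-major axis of the transfer orbit: a_t = (6990 + 55800)/2 = 31395 km.
The periapsis of the transfer ellipse is at r = 6990 km.
Applying v² = μ(2/r − 1/a_t): v = 10.07 km/s.

v = 10.1 km/s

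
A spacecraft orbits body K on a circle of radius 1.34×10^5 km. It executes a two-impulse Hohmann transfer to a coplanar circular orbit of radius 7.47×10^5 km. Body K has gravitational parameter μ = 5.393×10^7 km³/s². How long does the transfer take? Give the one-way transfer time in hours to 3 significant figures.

Transfer-ellipse semi-major axis a_t = (r₁ + r₂)/2 = (1.340×10^5 + 7.470×10^5)/2 = 4.405×10^5 km.
Transfer time t = π√(a_t³/μ) = π√((4.405×10^5)³ / 5.393×10^7) = 1.2507×10^5 s.
Converting: 1.2507×10^5 s ÷ 3600 s/hour = 34.7 hours.

t = 34.7 hours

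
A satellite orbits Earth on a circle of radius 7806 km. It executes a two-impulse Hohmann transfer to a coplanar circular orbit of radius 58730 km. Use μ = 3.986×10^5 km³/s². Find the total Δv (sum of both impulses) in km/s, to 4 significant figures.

Δv = 3.692 km/s

Transfer-ellipse semi-major axis a_t = (r₁ + r₂)/2 = (7806 + 58730)/2 = 33268 km.
At r₁ the circular-orbit speed is v₁ = √(μ/r₁) = 7.1459 km/s.
Transfer-orbit speed at r₁ (vis-viva): v_p = √[μ(2/r₁ − 1/a_t)] = 9.4945 km/s.
First burn Δv₁ = |v_p − v₁| = 2.349 km/s.
Circular speed at r₂: v₂ = √(μ/r₂) = 2.605 km/s.
Transfer-orbit speed at r₂: v_a = √[μ(2/r₂ − 1/a_t)] = 1.262 km/s.
Second burn Δv₂ = |v₂ − v_a| = 1.343 km/s.
Δv = Δv₁ + Δv₂ = 2.349 + 1.343 = 3.692 km/s.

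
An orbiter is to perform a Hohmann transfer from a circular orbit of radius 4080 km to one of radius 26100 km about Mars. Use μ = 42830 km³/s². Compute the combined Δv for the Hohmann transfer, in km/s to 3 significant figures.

The Hohmann ellipse has a_t = (r₁ + r₂)/2 = 15090 km.
Circular speed at r₁: v₁ = √(μ/r₁) = √(42830/4080) = 3.240 km/s.
On the transfer ellipse at r₁, vis-viva gives v_p = √[μ(2/r₁ − 1/a_t)] = 4.261 km/s.
First burn Δv₁ = |v_p − v₁| = 1.021 km/s.
At r₂, v₂ = √(μ/r₂) = 1.281 km/s.
Transfer-orbit speed at r₂: v_a = √[μ(2/r₂ − 1/a_t)] = 0.6661 km/s.
Second burn Δv₂ = |v₂ − v_a| = 0.6149 km/s.
Δv = Δv₁ + Δv₂ = 1.021 + 0.6149 = 1.636 km/s.

Δv = 1.64 km/s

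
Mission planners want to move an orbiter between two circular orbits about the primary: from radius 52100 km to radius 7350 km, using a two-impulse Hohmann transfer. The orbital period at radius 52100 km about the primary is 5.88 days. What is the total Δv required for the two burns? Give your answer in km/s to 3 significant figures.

From Kepler's third law T² = 4π²r³/μ at r = 52100 km, T = 5.88 days = 5.88 × 86400 s = 5.08032×10^5 s: μ = 4π²r³/T² = 21631.7 km³/s².
The Hohmann ellipse has a_t = (r₁ + r₂)/2 = 29725 km.
Circular speed at r₁: v₁ = √(μ/r₁) = √(21631.7/52100) = 0.644357 km/s.
Transfer-orbit speed at r₁ (vis-viva equation): v_a = √[μ(2/r₁ − 1/a_t)] = 0.320412 km/s.
First burn Δv₁ = |v_a − v₁| = 0.3239 km/s.
At r₂, v₂ = √(μ/r₂) = 1.7155 km/s.
Transfer-orbit speed at r₂: v_p = √[μ(2/r₂ − 1/a_t)] = 2.2712 km/s.
Second burn Δv₂ = |v₂ − v_p| = 0.5557 km/s.
Total Δv = Δv₁ + Δv₂ = 0.8796 km/s.

Δv = 0.880 km/s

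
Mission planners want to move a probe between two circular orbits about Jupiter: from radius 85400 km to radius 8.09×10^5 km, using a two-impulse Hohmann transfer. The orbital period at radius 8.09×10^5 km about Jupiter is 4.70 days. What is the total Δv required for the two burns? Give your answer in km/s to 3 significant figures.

Δv = 20.3 km/s

From Kepler's third law T² = 4π²r³/μ at r = 8.09×10^5 km, T = 4.70 days = 4.70 × 86400 s = 4.0608×10^5 s: μ = 4π²r³/T² = 1.26760×10^8 km³/s².
The Hohmann ellipse has a_t = (r₁ + r₂)/2 = 4.472×10^5 km.
Circular speed at r₁: v₁ = √(μ/r₁) = √(1.26760×10^8/85400) = 38.53 km/s.
On the transfer ellipse at r₁, vis-viva gives v_p = √[μ(2/r₁ − 1/a_t)] = 51.82 km/s.
First burn Δv₁ = |v_p − v₁| = 13.29 km/s.
Circular speed at r₂: v₂ = √(μ/r₂) = 12.517 km/s.
Transfer-orbit speed at r₂: v_a = √[μ(2/r₂ − 1/a_t)] = 5.4701 km/s.
Second burn Δv₂ = |v₂ − v_a| = 7.047 km/s.
Δv = Δv₁ + Δv₂ = 13.29 + 7.047 = 20.34 km/s.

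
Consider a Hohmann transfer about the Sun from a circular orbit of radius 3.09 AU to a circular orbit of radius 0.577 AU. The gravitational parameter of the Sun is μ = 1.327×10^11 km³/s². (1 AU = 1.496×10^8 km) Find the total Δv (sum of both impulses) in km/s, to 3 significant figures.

Δv = 19.1 km/s

In km: r₁ = 3.09 × 1.496×10^8 = 4.62264×10^8 km; r₂ = 0.577 × 1.496×10^8 = 8.63192×10^7 km.
Semi-major axis of the transfer orbit: a_t = (4.62264×10^8 + 8.63192×10^7)/2 = 2.742916×10^8 km.
At r₁ the circular-orbit speed is v₁ = √(μ/r₁) = 16.943 km/s.
On the transfer ellipse at r₁, vis-viva equation gives v_a = √[μ(2/r₁ − 1/a_t)] = 9.5047 km/s.
First burn Δv₁ = |v_a − v₁| = 7.438 km/s.
Circular speed at r₂: v₂ = √(μ/r₂) = 39.21 km/s.
Transfer-orbit speed at r₂: v_p = √[μ(2/r₂ − 1/a_t)] = 50.90 km/s.
Second burn Δv₂ = |v₂ − v_p| = 11.69 km/s.
Δv = Δv₁ + Δv₂ = 7.438 + 11.69 = 19.13 km/s.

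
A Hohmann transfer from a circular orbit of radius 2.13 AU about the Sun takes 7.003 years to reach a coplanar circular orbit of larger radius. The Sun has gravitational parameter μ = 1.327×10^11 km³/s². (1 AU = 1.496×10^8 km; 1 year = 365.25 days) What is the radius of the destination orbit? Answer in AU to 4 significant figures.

In km: r₁ = 2.13 × 1.496×10^8 = 3.18648×10^8 km.
Transfer time t = 7.003 years × 365.25 × 86400 s = 2.209978728×10^8 s, and t = π√(a_t³/μ).
So a_t = (μ t²/π²)^(1/3) = (1.327×10^11 × (2.209978728×10^8)² / π²)^(1/3) = 8.6919×10^8 km.
Since a_t = (r₁ + r₂)/2, r₂ = 2a_t − r₁ = 2×8.6919×10^8 − 3.18648×10^8 = 1.419732×10^9 km.
In AU: r₂ = 1.419732×10^9 / 1.496×10^8 = 9.490 AU.

r₂ = 9.490 AU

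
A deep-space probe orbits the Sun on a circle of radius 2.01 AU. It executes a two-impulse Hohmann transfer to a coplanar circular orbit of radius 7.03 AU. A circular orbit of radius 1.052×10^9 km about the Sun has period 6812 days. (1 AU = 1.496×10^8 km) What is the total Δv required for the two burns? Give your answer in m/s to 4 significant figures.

Δv = 8933 m/s

From Kepler's third law T² = 4π²r³/μ at r = 1.052×10^9 km, T = 6812 days = 6812 × 86400 s = 5.885568×10^8 s: μ = 4π²r³/T² = 1.32688×10^11 km³/s².
In km: r₁ = 2.01 × 1.496×10^8 = 3.00696×10^8 km; r₂ = 7.03 × 1.496×10^8 = 1.051688×10^9 km.
The Hohmann ellipse has a_t = (r₁ + r₂)/2 = 6.76192×10^8 km.
Circular speed at r₁: v₁ = √(μ/r₁) = √(1.32688×10^11/3.00696×10^8) = 21.006 km/s.
Transfer-orbit speed at r₁ (vis-viva equation): v_p = √[μ(2/r₁ − 1/a_t)] = 26.197 km/s.
First burn Δv₁ = |v_p − v₁| = 5.191 km/s.
Circular speed at r₂: v₂ = √(μ/r₂) = 11.232 km/s.
Transfer-orbit speed at r₂: v_a = √[μ(2/r₂ − 1/a_t)] = 7.4903 km/s.
Second burn Δv₂ = |v₂ − v_a| = 3.742 km/s.
Total Δv = Δv₁ + Δv₂ = 8.933 km/s.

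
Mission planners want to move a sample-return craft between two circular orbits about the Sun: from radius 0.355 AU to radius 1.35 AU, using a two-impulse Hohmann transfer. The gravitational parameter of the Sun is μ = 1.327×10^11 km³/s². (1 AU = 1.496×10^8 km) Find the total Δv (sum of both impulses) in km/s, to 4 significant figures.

Δv = 22.01 km/s

In km: r₁ = 0.355 × 1.496×10^8 = 5.3108×10^7 km; r₂ = 1.35 × 1.496×10^8 = 2.0196×10^8 km.
The Hohmann ellipse has a_t = (r₁ + r₂)/2 = 1.27534×10^8 km.
Circular speed at r₁: v₁ = √(μ/r₁) = √(1.327×10^11/5.3108×10^7) = 49.987 km/s.
On the transfer ellipse at r₁, vis-viva equation gives v_p = √[μ(2/r₁ − 1/a_t)] = 62.904 km/s.
First burn Δv₁ = |v_p − v₁| = 12.92 km/s.
Circular speed at r₂: v₂ = √(μ/r₂) = 25.633 km/s.
Transfer-orbit speed at r₂: v_a = √[μ(2/r₂ − 1/a_t)] = 16.541 km/s.
Second burn Δv₂ = |v₂ − v_a| = 9.092 km/s.
Total Δv = Δv₁ + Δv₂ = 22.01 km/s.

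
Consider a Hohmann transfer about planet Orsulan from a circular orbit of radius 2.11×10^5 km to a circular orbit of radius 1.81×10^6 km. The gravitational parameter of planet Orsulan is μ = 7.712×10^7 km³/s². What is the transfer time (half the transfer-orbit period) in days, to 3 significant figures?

The Hohmann ellipse has a_t = (r₁ + r₂)/2 = 1.0105×10^6 km.
Half the transfer-orbit period gives t = π√(a_t³/μ) = 3.634×10^5 s.
Converting: 3.634×10^5 s ÷ 86400 s/day = 4.21 days.

t = 4.21 days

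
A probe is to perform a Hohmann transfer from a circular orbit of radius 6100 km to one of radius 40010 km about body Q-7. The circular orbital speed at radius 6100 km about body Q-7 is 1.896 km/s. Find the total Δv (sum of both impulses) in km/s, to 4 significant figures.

Δv = 0.9612 km/s

From the circular-orbit relation v² = μ/r at r = 6100 km: μ = v²r = (1.896)² × 6100 = 21928.4 km³/s².
Semi-major axis of the transfer orbit: a_t = (6100 + 40010)/2 = 23055 km.
Circular speed at r₁: v₁ = √(μ/r₁) = √(21928.4/6100) = 1.8960 km/s.
Transfer-orbit speed at r₁ (vis-viva): v_p = √[μ(2/r₁ − 1/a_t)] = 2.4977 km/s.
First burn Δv₁ = |v_p − v₁| = 0.6017 km/s.
Circular speed at r₂: v₂ = √(μ/r₂) = 0.7403 km/s.
Transfer-orbit speed at r₂: v_a = √[μ(2/r₂ − 1/a_t)] = 0.3808 km/s.
Second burn Δv₂ = |v₂ − v_a| = 0.3595 km/s.
Total Δv = Δv₁ + Δv₂ = 0.9612 km/s.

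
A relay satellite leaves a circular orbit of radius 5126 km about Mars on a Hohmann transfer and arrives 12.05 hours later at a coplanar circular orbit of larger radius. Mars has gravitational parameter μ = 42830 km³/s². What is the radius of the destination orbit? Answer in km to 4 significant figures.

Transfer time t = 12.05 hours = 43380 s, and t = π√(a_t³/μ).
So a_t = (μ t²/π²)^(1/3) = (42830 × (43380)² / π²)^(1/3) = 20138 km.
Since a_t = (r₁ + r₂)/2, r₂ = 2a_t − r₁ = 2×20138 − 5126 = 35150 km.

r₂ = 35150 km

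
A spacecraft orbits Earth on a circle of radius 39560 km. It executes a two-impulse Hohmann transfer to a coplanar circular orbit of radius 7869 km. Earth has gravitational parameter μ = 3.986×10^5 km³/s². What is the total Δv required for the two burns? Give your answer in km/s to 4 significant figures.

The Hohmann ellipse has a_t = (r₁ + r₂)/2 = 23714.5 km.
Circular speed at r₁: v₁ = √(μ/r₁) = √(3.986×10^5/39560) = 3.174 km/s.
On the transfer ellipse at r₁, vis-viva gives v_a = √[μ(2/r₁ − 1/a_t)] = 1.828 km/s.
First burn Δv₁ = |v_a − v₁| = 1.346 km/s.
Circular speed at r₂: v₂ = √(μ/r₂) = 7.117 km/s.
Transfer-orbit speed at r₂: v_p = √[μ(2/r₂ − 1/a_t)] = 9.192 km/s.
Second burn Δv₂ = |v₂ − v_p| = 2.075 km/s.
Δv = Δv₁ + Δv₂ = 1.346 + 2.075 = 3.421 km/s.

Δv = 3.421 km/s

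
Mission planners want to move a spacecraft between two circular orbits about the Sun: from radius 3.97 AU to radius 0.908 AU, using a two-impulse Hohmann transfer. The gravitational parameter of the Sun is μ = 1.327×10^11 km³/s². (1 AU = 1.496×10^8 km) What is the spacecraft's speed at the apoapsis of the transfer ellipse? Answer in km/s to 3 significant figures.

In km: r₁ = 3.97 × 1.496×10^8 = 5.93912×10^8 km; r₂ = 0.908 × 1.496×10^8 = 1.358368×10^8 km.
Transfer-ellipse semi-major axis a_t = (r₁ + r₂)/2 = (5.93912×10^8 + 1.358368×10^8)/2 = 3.648744×10^8 km.
The apoapsis of the transfer ellipse is at r = 5.93912×10^8 km.
Applying v² = μ(2/r − 1/a_t): v = 9.120 km/s.

v = 9.12 km/s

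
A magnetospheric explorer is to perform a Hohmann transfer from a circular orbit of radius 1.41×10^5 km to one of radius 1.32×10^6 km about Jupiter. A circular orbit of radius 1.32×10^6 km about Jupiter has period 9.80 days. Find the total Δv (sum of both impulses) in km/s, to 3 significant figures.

Δv = 15.8 km/s

From Kepler's third law T² = 4π²r³/μ at r = 1.32×10^6 km, T = 9.80 days = 9.80 × 86400 s = 8.4672×10^5 s: μ = 4π²r³/T² = 1.26649×10^8 km³/s².
The Hohmann ellipse has a_t = (r₁ + r₂)/2 = 7.305×10^5 km.
At r₁ the circular-orbit speed is v₁ = √(μ/r₁) = 29.97 km/s.
Transfer-orbit speed at r₁ (vis-viva): v_p = √[μ(2/r₁ − 1/a_t)] = 40.29 km/s.
First burn Δv₁ = |v_p − v₁| = 10.32 km/s.
At r₂, v₂ = √(μ/r₂) = 9.795 km/s.
Transfer-orbit speed at r₂: v_a = √[μ(2/r₂ − 1/a_t)] = 4.303 km/s.
Second burn Δv₂ = |v₂ − v_a| = 5.492 km/s.
Δv = Δv₁ + Δv₂ = 10.32 + 5.492 = 15.81 km/s.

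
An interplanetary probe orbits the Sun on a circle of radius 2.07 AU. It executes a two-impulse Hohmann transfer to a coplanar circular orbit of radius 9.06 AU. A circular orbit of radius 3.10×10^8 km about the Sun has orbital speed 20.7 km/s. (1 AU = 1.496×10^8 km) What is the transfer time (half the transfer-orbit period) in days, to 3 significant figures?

From the circular-orbit relation v² = μ/r at r = 3.10×10^8 km: μ = v²r = (20.7)² × 3.10×10^8 = 1.32832×10^11 km³/s².
In km: r₁ = 2.07 × 1.496×10^8 = 3.09672×10^8 km; r₂ = 9.06 × 1.496×10^8 = 1.355376×10^9 km.
The Hohmann ellipse has a_t = (r₁ + r₂)/2 = 8.32524×10^8 km.
Half the transfer-orbit period gives t = π√(a_t³/μ) = 2.071×10^8 s.
Converting: 2.071×10^8 s ÷ 86400 s/day = 2400 days.

t = 2400 days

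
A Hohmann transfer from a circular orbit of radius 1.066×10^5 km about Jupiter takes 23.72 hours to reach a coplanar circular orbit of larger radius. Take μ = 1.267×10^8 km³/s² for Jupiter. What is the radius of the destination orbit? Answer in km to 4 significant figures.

Transfer time t = 23.72 hours = 85392 s, and t = π√(a_t³/μ).
So a_t = (μ t²/π²)^(1/3) = (1.267×10^8 × (85392)² / π²)^(1/3) = 4.5405×10^5 km.
Since a_t = (r₁ + r₂)/2, r₂ = 2a_t − r₁ = 2×4.5405×10^5 − 1.066×10^5 = 8.015×10^5 km.

r₂ = 8.015×10^5 km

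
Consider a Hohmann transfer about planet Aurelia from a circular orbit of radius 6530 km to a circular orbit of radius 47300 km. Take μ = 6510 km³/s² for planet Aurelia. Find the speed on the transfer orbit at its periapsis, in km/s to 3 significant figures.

v = 1.32 km/s

The Hohmann ellipse has a_t = (r₁ + r₂)/2 = 26915 km.
At periapsis, r = 6530 km.
From the vis-viva equation, v = √[μ(2/r − 1/a_t)] = 1.324 km/s.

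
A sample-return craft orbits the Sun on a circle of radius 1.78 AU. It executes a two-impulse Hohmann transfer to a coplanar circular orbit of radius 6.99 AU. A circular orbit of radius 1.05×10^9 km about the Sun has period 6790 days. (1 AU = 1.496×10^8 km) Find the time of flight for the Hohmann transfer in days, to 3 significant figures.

t = 1680 days

From Kepler's third law T² = 4π²r³/μ at r = 1.05×10^9 km, T = 6790 days = 6790 × 86400 s = 5.86656×10^8 s: μ = 4π²r³/T² = 1.32789×10^11 km³/s².
In km: r₁ = 1.78 × 1.496×10^8 = 2.66288×10^8 km; r₂ = 6.99 × 1.496×10^8 = 1.045704×10^9 km.
Transfer-ellipse semi-major axis a_t = (r₁ + r₂)/2 = (2.66288×10^8 + 1.045704×10^9)/2 = 6.55996×10^8 km.
Half the transfer-orbit period gives t = π√(a_t³/μ) = 1.449×10^8 s.
Converting: 1.449×10^8 s ÷ 86400 s/day = 1680 days.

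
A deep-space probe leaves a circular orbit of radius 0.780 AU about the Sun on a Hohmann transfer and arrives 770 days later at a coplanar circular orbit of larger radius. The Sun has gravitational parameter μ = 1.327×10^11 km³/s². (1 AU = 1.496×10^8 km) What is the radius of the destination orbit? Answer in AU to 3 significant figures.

r₂ = 4.44 AU

In km: r₁ = 0.780 × 1.496×10^8 = 1.16688×10^8 km.
Transfer time t = 770 days = 6.6528×10^7 s, and t = π√(a_t³/μ).
So a_t = (μ t²/π²)^(1/3) = (1.327×10^11 × (6.6528×10^7)² / π²)^(1/3) = 3.9042×10^8 km.
Since a_t = (r₁ + r₂)/2, r₂ = 2a_t − r₁ = 2×3.9042×10^8 − 1.16688×10^8 = 6.64152×10^8 km.
In AU: r₂ = 6.64152×10^8 / 1.496×10^8 = 4.44 AU.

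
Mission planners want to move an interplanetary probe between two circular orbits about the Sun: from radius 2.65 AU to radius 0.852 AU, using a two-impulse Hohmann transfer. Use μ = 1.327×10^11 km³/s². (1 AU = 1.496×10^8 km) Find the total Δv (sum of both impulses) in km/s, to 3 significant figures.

In km: r₁ = 2.65 × 1.496×10^8 = 3.9644×10^8 km; r₂ = 0.852 × 1.496×10^8 = 1.274592×10^8 km.
The Hohmann ellipse has a_t = (r₁ + r₂)/2 = 2.619496×10^8 km.
Circular speed at r₁: v₁ = √(μ/r₁) = √(1.327×10^11/3.9644×10^8) = 18.29560 km/s.
Transfer-orbit speed at r₁ (v² = μ(2/r − 1/a)): v_a = √[μ(2/r₁ − 1/a_t)] = 12.76214 km/s.
First burn Δv₁ = |v_a − v₁| = 5.533 km/s.
At r₂, v₂ = √(μ/r₂) = 32.266 km/s.
Transfer-orbit speed at r₂: v_p = √[μ(2/r₂ − 1/a_t)] = 39.694 km/s.
Second burn Δv₂ = |v₂ − v_p| = 7.428 km/s.
Total Δv = Δv₁ + Δv₂ = 12.96 km/s.

Δv = 13.0 km/s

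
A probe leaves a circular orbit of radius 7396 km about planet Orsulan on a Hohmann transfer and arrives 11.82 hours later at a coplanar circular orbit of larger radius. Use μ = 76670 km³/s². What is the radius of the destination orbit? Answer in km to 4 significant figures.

r₂ = 40880 km

Transfer time t = 11.82 hours = 42552 s, and t = π√(a_t³/μ).
So a_t = (μ t²/π²)^(1/3) = (76670 × (42552)² / π²)^(1/3) = 24139 km.
Since a_t = (r₁ + r₂)/2, r₂ = 2a_t − r₁ = 2×24139 − 7396 = 40882 km.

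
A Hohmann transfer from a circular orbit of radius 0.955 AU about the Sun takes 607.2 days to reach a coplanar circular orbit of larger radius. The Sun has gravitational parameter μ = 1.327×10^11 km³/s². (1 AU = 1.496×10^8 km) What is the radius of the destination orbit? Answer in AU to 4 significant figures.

In km: r₁ = 0.955 × 1.496×10^8 = 1.42868×10^8 km.
Transfer time t = 607.2 days = 5.246208×10^7 s, and t = π√(a_t³/μ).
So a_t = (μ t²/π²)^(1/3) = (1.327×10^11 × (5.246208×10^7)² / π²)^(1/3) = 3.3324×10^8 km.
Since a_t = (r₁ + r₂)/2, r₂ = 2a_t − r₁ = 2×3.3324×10^8 − 1.42868×10^8 = 5.23612×10^8 km.
In AU: r₂ = 5.23612×10^8 / 1.496×10^8 = 3.500 AU.

r₂ = 3.500 AU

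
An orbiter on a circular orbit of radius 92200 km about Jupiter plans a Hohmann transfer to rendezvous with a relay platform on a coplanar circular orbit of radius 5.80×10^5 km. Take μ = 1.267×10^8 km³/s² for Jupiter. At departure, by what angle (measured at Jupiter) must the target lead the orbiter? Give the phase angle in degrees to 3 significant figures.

The Hohmann ellipse has a_t = (r₁ + r₂)/2 = 3.361×10^5 km.
Transfer time t = π√(a_t³/μ) = 54383 s.
The target's mean motion on its circular orbit is ω₂ = √(μ/r₂³) = 2.5483×10^-5 rad/s.
Angle swept by the target during transfer: ω₂·t = 1.3858 rad = 79.40°.
The orbiter traverses 180° on the transfer ellipse, so the target must lead by 180° − 79.40° = 101°.

φ = 101°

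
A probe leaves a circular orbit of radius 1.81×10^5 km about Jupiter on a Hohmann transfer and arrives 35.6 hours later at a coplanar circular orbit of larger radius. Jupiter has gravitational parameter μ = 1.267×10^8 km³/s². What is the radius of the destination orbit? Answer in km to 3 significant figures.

r₂ = 1.01×10^6 km

Transfer time t = 35.6 hours = 1.2816×10^5 s, and t = π√(a_t³/μ).
So a_t = (μ t²/π²)^(1/3) = (1.267×10^8 × (1.2816×10^5)² / π²)^(1/3) = 5.9520×10^5 km.
Since a_t = (r₁ + r₂)/2, r₂ = 2a_t − r₁ = 2×5.9520×10^5 − 1.810×10^5 = 1.0094×10^6 km.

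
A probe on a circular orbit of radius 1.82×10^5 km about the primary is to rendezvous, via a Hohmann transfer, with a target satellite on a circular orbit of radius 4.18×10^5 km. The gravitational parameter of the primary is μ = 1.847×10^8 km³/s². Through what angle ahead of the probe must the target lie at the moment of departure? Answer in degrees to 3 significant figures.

φ = 70.6°

Transfer-ellipse semi-major axis a_t = (r₁ + r₂)/2 = (1.820×10^5 + 4.180×10^5)/2 = 3.000×10^5 km.
Transfer time t = π√(a_t³/μ) = 37980 s.
The target's mean motion on its circular orbit is ω₂ = √(μ/r₂³) = 5.029×10^-5 rad/s.
Angle swept by the target during transfer: ω₂·t = 1.910 rad = 109.4°.
The probe traverses 180° on the transfer ellipse, so the target must lead by 180° − 109.4° = 70.6°.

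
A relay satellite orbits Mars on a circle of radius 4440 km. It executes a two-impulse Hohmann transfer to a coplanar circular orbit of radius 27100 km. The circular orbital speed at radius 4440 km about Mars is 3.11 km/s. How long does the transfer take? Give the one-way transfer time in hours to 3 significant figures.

From the circular-orbit relation v² = μ/r at r = 4440 km: μ = v²r = (3.11)² × 4440 = 42944.1 km³/s².
Transfer-ellipse semi-major axis a_t = (r₁ + r₂)/2 = (4440 + 27100)/2 = 15770 km.
Half the transfer-orbit period gives t = π√(a_t³/μ) = 30020 s.
Converting: 30020 s ÷ 3600 s/hour = 8.34 hours.

t = 8.34 hours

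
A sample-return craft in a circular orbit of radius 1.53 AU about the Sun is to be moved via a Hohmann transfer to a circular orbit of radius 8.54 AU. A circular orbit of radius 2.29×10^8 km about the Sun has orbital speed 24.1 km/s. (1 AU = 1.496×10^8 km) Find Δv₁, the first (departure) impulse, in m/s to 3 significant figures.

Δv₁ = 7290 m/s

From the circular-orbit relation v² = μ/r at r = 2.29×10^8 km: μ = v²r = (24.1)² × 2.29×10^8 = 1.33005×10^11 km³/s².
In km: r₁ = 1.53 × 1.496×10^8 = 2.28888×10^8 km; r₂ = 8.54 × 1.496×10^8 = 1.277584×10^9 km.
The Hohmann ellipse has a_t = (r₁ + r₂)/2 = 7.53236×10^8 km.
On the circular orbit at r = 2.28888×10^8 km, v_c = √(μ/r) = 24.10590 km/s.
Vis-viva on the transfer ellipse at r = 2.28888×10^8 km gives v_t = √[μ(2/r − 1/a_t)] = 31.39442 km/s.
Δv₁ = |v_t − v_c| = |31.39442 − 24.10590| = 7.289 km/s.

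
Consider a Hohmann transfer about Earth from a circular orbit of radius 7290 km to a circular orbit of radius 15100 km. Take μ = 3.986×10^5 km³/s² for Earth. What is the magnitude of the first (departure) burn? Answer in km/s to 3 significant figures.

The Hohmann ellipse has a_t = (r₁ + r₂)/2 = 11195 km.
On the circular orbit at r = 7290 km, v_c = √(μ/r) = 7.3944 km/s.
Vis-viva on the transfer ellipse at r = 7290 km gives v_t = √[μ(2/r − 1/a_t)] = 8.5878 km/s.
Δv₁ = |v_t − v_c| = |8.5878 − 7.3944| = 1.193 km/s.

Δv₁ = 1.19 km/s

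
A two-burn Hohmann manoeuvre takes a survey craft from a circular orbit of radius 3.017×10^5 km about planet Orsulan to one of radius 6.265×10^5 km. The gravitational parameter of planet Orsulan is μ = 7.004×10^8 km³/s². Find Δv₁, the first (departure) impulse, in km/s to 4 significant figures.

Transfer-ellipse semi-major axis a_t = (r₁ + r₂)/2 = (3.017×10^5 + 6.265×10^5)/2 = 4.641×10^5 km.
On the circular orbit at r = 3.017×10^5 km, v_c = √(μ/r) = 48.182 km/s.
Vis-viva on the transfer ellipse at r = 3.017×10^5 km gives v_t = √[μ(2/r − 1/a_t)] = 55.981 km/s.
Δv₁ = |v_t − v_c| = |55.981 − 48.182| = 7.799 km/s.

Δv₁ = 7.799 km/s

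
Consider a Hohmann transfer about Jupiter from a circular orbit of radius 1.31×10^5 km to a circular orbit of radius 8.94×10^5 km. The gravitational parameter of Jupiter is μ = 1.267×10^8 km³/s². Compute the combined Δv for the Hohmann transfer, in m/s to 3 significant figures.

Δv = 15900 m/s

Transfer-ellipse semi-major axis a_t = (r₁ + r₂)/2 = (1.310×10^5 + 8.940×10^5)/2 = 5.125×10^5 km.
Circular speed at r₁: v₁ = √(μ/r₁) = √(1.267×10^8/1.310×10^5) = 31.0994 km/s.
On the transfer ellipse at r₁, vis-viva gives v_p = √[μ(2/r₁ − 1/a_t)] = 41.0747 km/s.
First burn Δv₁ = |v_p − v₁| = 9.975 km/s.
Circular speed at r₂: v₂ = √(μ/r₂) = 11.905 km/s.
Transfer-orbit speed at r₂: v_a = √[μ(2/r₂ − 1/a_t)] = 6.0188 km/s.
Second burn Δv₂ = |v₂ − v_a| = 5.886 km/s.
Δv = Δv₁ + Δv₂ = 9.975 + 5.886 = 15.86 km/s.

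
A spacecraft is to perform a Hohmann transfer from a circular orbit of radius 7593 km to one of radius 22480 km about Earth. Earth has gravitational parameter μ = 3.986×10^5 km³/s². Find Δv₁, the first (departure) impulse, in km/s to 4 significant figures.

Δv₁ = 1.614 km/s

Transfer-ellipse semi-major axis a_t = (r₁ + r₂)/2 = (7593 + 22480)/2 = 15036.5 km.
On the circular orbit at r = 7593 km, v_c = √(μ/r) = 7.245 km/s.
Transfer-orbit speed at the same r (vis-viva, a = a_t): v_t = √[μ(2/r − 1/a_t)] = 8.859 km/s.
Δv₁ = |v_t − v_c| = |8.859 − 7.245| = 1.614 km/s.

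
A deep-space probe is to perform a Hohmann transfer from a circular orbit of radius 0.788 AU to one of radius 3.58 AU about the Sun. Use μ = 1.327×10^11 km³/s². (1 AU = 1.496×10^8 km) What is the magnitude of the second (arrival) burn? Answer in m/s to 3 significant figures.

In km: r₁ = 0.788 × 1.496×10^8 = 1.178848×10^8 km; r₂ = 3.58 × 1.496×10^8 = 5.35568×10^8 km.
Semi-major axis of the transfer orbit: a_t = (1.178848×10^8 + 5.35568×10^8)/2 = 3.267264×10^8 km.
Circular speed at r = 5.35568×10^8 km: v_c = √(μ/r) = 15.741 km/s.
Vis-viva on the transfer ellipse at r = 5.35568×10^8 km gives v_t = √[μ(2/r − 1/a_t)] = 9.4551 km/s.
Δv₂ = |v_t − v_c| = |9.4551 − 15.741| = 6.286 km/s.

Δv₂ = 6290 m/s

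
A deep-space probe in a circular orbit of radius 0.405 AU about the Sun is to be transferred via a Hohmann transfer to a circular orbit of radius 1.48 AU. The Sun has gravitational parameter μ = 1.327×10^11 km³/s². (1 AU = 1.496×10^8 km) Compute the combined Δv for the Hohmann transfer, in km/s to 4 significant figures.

Δv = 20.28 km/s

In km: r₁ = 0.405 × 1.496×10^8 = 6.0588×10^7 km; r₂ = 1.48 × 1.496×10^8 = 2.21408×10^8 km.
Semi-major axis of the transfer orbit: a_t = (6.0588×10^7 + 2.21408×10^8)/2 = 1.40998×10^8 km.
At r₁ the circular-orbit speed is v₁ = √(μ/r₁) = 46.80 km/s.
On the transfer ellipse at r₁, vis-viva gives v_p = √[μ(2/r₁ − 1/a_t)] = 58.65 km/s.
First burn Δv₁ = |v_p − v₁| = 11.85 km/s.
At r₂, v₂ = √(μ/r₂) = 24.4815 km/s.
Transfer-orbit speed at r₂: v_a = √[μ(2/r₂ − 1/a_t)] = 16.0482 km/s.
Second burn Δv₂ = |v₂ − v_a| = 8.433 km/s.
Δv = Δv₁ + Δv₂ = 11.85 + 8.433 = 20.28 km/s.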